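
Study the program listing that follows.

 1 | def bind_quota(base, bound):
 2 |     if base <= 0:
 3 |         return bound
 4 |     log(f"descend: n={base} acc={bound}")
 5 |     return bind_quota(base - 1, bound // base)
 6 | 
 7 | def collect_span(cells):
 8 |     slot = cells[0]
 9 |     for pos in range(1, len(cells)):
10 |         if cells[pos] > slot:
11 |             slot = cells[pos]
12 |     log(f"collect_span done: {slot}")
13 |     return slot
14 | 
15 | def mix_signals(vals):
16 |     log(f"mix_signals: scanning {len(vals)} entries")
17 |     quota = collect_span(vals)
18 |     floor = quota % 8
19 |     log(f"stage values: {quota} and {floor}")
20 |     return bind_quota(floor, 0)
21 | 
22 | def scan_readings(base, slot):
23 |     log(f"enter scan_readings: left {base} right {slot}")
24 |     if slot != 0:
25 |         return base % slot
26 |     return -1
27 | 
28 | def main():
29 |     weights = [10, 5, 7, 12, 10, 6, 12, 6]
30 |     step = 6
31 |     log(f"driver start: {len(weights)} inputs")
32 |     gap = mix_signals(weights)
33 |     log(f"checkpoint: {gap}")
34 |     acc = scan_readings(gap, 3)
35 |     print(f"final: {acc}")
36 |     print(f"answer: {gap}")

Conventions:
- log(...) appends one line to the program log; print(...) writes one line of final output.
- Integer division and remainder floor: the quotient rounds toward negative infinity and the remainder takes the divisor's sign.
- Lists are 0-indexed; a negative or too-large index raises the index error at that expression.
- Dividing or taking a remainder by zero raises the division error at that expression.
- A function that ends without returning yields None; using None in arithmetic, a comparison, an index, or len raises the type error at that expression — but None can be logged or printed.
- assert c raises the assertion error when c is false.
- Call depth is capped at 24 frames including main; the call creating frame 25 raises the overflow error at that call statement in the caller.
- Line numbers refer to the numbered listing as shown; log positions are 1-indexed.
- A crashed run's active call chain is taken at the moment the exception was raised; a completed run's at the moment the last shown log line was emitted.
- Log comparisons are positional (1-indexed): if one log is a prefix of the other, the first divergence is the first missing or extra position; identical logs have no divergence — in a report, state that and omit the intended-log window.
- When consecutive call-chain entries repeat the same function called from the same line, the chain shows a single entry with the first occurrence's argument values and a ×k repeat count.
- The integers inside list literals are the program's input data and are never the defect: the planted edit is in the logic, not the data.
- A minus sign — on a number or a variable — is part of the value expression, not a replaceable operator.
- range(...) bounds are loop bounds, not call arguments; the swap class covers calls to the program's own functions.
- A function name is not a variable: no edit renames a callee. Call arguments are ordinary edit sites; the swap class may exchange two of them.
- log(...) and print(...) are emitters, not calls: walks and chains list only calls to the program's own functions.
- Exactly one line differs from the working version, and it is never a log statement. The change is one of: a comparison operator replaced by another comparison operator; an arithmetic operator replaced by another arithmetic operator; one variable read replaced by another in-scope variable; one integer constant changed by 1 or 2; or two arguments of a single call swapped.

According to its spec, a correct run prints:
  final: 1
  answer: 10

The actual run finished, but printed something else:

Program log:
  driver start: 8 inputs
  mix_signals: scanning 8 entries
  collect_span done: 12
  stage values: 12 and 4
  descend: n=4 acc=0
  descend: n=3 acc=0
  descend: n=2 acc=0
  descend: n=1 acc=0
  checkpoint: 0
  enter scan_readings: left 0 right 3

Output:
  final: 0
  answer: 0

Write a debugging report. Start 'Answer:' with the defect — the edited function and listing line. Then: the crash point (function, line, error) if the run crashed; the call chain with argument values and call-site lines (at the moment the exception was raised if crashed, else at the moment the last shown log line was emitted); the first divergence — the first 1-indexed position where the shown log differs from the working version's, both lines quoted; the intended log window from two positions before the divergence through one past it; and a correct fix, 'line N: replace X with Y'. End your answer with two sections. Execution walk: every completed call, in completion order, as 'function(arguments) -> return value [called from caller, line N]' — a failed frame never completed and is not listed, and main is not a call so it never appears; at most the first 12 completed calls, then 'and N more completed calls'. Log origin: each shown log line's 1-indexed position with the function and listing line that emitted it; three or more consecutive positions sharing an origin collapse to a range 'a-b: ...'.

Answer: the defect is in bind_quota at line 5.
The tell: Position 6 is the first bad log line: 'descend: n=3 acc=0' should read 'descend: n=3 acc=4'.
Call chain: main -> scan_readings(0, 3) (called at line 34).
First divergence: position 6 — shown 'descend: n=3 acc=0', intended 'descend: n=3 acc=4'.
Intended log window:
  4: stage values: 12 and 4
  5: descend: n=4 acc=0
  6: descend: n=3 acc=4
  7: descend: n=2 acc=7
Execution walk:
  collect_span([10, 5, 7, 12, 10, 6, 12, 6]) -> 12  [called from mix_signals, line 17]
  bind_quota(0, 0) -> 0  [called from bind_quota, line 5]
  bind_quota(1, 0) -> 0  [called from bind_quota, line 5]
  bind_quota(2, 0) -> 0  [called from bind_quota, line 5]
  bind_quota(3, 0) -> 0  [called from bind_quota, line 5]
  bind_quota(4, 0) -> 0  [called from mix_signals, line 20]
  mix_signals([10, 5, 7, 12, 10, 6, 12, 6]) -> 0  [called from main, line 32]
  scan_readings(0, 3) -> 0  [called from main, line 34]
Origin of each log line:
  1: from main, line 31
  2: from mix_signals, line 16
  3: from collect_span, line 12
  4: from mix_signals, line 19
  5-8: from bind_quota, line 4
  9: from main, line 33
  10: from scan_readings, line 23
A correct fix: line 5: replace `//` with `+`.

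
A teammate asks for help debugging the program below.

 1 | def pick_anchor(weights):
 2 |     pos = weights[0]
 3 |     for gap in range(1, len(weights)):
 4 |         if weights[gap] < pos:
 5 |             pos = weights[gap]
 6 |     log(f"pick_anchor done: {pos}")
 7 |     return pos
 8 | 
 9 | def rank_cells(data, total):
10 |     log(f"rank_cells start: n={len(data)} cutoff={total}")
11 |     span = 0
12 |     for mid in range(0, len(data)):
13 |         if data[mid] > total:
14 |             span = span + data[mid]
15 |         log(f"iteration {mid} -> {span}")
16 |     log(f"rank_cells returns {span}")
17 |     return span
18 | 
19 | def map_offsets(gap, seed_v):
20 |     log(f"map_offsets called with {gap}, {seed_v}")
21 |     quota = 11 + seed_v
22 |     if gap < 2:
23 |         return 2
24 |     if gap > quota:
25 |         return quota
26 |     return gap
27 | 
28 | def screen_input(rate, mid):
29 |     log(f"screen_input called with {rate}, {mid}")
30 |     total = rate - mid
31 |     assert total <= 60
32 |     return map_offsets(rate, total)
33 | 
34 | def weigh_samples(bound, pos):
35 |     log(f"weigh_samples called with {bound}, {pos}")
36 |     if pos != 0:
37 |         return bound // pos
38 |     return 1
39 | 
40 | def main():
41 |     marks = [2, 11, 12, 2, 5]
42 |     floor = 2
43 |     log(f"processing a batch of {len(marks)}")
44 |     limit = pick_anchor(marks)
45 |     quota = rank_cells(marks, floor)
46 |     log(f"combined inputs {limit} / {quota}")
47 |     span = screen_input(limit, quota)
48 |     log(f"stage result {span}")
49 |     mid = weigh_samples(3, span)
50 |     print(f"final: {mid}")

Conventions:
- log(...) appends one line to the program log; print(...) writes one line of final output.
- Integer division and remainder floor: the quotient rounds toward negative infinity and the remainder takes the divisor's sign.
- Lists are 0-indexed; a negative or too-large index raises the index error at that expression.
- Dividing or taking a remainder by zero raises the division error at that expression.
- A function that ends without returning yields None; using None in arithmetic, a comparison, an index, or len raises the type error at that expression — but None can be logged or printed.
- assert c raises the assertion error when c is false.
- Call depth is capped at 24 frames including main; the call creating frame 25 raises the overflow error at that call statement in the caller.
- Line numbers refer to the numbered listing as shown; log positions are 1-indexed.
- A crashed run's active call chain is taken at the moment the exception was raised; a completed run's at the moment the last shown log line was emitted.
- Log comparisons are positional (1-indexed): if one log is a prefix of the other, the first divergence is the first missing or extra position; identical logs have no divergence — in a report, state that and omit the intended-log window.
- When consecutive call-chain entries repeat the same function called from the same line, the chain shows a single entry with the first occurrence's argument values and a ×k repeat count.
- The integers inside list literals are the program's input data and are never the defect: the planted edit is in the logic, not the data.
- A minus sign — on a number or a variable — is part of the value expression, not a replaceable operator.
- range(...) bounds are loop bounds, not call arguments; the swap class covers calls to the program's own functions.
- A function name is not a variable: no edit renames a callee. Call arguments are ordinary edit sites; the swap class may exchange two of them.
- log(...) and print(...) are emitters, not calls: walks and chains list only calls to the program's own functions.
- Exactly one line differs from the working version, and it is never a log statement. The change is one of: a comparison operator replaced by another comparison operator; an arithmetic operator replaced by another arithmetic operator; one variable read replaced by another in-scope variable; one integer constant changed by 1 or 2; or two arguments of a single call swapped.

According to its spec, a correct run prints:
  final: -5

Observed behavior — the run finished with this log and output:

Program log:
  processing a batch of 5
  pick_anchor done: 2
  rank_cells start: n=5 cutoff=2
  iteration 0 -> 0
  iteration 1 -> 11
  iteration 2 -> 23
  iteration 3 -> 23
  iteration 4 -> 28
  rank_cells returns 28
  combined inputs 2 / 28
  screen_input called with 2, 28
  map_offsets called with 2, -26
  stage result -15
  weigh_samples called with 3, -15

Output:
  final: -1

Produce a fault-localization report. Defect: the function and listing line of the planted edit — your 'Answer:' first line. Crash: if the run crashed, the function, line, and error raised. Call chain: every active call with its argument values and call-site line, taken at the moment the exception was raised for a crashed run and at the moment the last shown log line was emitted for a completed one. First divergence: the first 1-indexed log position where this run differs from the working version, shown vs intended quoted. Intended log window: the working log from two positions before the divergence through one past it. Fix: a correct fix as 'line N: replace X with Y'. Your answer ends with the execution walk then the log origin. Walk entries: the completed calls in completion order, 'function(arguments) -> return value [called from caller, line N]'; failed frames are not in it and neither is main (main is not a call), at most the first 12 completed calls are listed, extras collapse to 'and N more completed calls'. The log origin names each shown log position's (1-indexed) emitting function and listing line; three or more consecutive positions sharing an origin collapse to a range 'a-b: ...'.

Answer: the defect is in main at line 49.
Core observation: At log position 14 the runs split — shown 'weigh_samples called with 3, -15', but the working version logs 'weigh_samples called with -15, 3'.
Call chain: main -> weigh_samples(3, -15) (called at line 49).
First divergence: position 14 — the shown line 'weigh_samples called with 3, -15' should read 'weigh_samples called with -15, 3'.
Intended log window:
  12: map_offsets called with 2, -26
  13: stage result -15
  14: weigh_samples called with -15, 3
Execution walk:
  pick_anchor([2, 11, 12, 2, 5]) -> 2  [called from main, line 44]
  rank_cells([2, 11, 12, 2, 5], 2) -> 28  [called from main, line 45]
  map_offsets(2, -26) -> -15  [called from screen_input, line 32]
  screen_input(2, 28) -> -15  [called from main, line 47]
  weigh_samples(3, -15) -> -1  [called from main, line 49]
Log line origins:
  1 — main, line 43
  2 — pick_anchor, line 6
  3 — rank_cells, line 10
  4-8 — rank_cells, line 15
  9 — rank_cells, line 16
  10 — main, line 46
  11 — screen_input, line 29
  12 — map_offsets, line 20
  13 — main, line 48
  14 — weigh_samples, line 35
A correct fix: line 49: replace `weigh_samples(3, span)` with `weigh_samples(span, 3)`.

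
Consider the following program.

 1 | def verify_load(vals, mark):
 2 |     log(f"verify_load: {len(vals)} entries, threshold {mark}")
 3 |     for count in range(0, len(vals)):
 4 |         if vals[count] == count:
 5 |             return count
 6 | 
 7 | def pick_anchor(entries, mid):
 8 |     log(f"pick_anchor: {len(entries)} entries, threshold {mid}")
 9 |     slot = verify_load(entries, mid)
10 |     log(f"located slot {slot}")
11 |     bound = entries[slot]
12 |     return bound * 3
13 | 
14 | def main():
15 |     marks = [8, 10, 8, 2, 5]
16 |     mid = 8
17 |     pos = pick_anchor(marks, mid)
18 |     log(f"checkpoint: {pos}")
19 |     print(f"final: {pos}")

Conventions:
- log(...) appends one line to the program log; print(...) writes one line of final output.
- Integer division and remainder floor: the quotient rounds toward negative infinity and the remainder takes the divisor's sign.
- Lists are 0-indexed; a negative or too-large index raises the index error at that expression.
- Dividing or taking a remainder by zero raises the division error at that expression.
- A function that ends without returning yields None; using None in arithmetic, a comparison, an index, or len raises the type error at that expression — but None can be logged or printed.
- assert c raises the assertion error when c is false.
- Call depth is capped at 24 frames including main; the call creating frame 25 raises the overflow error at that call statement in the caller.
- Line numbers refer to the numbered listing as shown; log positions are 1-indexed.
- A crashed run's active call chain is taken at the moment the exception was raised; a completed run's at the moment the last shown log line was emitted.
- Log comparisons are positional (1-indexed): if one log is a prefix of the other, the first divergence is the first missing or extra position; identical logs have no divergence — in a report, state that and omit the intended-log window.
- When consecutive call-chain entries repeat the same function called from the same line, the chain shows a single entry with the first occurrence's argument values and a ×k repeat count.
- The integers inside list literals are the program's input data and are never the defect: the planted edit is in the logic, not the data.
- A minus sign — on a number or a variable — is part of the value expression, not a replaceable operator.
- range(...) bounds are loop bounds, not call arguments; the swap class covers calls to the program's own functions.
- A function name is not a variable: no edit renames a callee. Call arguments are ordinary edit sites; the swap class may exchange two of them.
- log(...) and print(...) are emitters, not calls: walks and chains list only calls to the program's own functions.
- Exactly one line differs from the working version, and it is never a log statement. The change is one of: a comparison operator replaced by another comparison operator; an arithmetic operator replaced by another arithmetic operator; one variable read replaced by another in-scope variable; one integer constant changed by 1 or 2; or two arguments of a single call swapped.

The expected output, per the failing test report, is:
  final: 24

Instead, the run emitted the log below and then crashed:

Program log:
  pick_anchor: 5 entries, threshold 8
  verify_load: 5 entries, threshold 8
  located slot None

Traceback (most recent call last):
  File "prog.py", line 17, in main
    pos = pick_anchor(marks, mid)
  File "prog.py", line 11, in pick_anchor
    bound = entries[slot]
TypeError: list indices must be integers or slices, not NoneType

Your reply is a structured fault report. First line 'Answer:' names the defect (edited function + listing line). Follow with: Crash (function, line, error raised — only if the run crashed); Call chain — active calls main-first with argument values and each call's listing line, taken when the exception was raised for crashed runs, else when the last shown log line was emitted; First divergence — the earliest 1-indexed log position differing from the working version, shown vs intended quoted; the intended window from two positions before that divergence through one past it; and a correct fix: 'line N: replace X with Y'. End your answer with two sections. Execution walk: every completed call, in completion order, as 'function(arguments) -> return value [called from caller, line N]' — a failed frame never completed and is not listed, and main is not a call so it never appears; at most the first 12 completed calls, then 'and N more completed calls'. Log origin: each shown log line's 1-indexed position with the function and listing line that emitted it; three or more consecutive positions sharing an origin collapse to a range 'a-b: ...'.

Answer: the defect is in verify_load at line 4.
Key fact: At log position 3 the runs split — shown 'located slot None', but the working version logs 'located slot 0'.
Crash: pick_anchor, line 11, TypeError.
Call chain: main -> pick_anchor([8, 10, 8, 2, 5], 8) (called at line 17).
First divergence: position 3; shown 'located slot None' vs intended 'located slot 0'.
Intended log window:
  1: pick_anchor: 5 entries, threshold 8
  2: verify_load: 5 entries, threshold 8
  3: located slot 0
  4: checkpoint: 24
Execution walk:
  verify_load([8, 10, 8, 2, 5], 8) -> None  [called from pick_anchor, line 9]
Log origin:
  1: logged in pick_anchor at line 8
  2: logged in verify_load at line 2
  3: logged in pick_anchor at line 10
A correct fix: line 4: replace `vals[count] == count` with `vals[count] == mark`.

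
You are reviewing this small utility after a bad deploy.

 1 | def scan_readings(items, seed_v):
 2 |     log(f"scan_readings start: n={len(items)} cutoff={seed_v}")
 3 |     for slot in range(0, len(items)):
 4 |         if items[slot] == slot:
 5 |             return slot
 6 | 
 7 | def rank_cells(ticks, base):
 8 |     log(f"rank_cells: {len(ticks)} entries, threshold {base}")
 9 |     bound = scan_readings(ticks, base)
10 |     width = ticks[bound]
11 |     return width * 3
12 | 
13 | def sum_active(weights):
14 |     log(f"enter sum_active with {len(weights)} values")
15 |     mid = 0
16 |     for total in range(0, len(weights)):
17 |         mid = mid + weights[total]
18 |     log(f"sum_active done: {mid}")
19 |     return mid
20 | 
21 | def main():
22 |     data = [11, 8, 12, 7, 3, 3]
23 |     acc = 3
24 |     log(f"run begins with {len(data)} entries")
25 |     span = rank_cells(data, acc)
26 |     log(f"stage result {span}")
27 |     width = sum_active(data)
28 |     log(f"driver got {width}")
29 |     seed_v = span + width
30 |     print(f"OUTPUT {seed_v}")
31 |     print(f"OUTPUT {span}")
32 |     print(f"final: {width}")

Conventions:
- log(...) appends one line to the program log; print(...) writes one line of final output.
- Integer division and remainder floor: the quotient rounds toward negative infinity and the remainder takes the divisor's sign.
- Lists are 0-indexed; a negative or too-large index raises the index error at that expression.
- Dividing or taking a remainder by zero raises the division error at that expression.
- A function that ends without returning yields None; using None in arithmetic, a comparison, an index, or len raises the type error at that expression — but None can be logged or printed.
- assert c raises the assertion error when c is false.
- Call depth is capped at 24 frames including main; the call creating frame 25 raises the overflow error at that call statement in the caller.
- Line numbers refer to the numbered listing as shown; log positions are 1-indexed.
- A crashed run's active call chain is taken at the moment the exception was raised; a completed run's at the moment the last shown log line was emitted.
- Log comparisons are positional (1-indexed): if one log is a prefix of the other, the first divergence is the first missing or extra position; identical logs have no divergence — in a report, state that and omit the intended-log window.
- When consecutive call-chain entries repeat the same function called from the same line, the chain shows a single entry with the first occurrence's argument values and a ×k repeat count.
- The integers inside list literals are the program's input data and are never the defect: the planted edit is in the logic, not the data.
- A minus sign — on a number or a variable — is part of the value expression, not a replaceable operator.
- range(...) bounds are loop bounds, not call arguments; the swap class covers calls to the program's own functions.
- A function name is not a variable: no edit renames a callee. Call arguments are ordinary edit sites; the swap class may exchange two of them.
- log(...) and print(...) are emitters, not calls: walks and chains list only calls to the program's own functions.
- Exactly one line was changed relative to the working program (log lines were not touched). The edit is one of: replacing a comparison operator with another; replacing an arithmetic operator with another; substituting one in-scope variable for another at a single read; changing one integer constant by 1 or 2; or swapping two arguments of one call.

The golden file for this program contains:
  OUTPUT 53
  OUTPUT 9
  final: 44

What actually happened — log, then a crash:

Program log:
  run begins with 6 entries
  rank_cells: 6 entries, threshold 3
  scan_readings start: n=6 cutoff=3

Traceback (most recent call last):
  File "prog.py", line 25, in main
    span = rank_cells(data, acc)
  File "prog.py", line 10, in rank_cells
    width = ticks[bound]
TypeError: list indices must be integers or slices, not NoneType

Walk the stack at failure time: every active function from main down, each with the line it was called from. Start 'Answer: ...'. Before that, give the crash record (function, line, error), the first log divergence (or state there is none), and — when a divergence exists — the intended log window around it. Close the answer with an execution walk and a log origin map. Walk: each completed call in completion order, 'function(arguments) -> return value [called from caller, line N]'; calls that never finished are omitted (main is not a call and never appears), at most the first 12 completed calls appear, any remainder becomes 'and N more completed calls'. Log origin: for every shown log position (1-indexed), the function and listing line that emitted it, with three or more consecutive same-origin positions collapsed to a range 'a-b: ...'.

Answer: main -> rank_cells (called at line 25).
Core observation: After 3 matching log lines the faulty run goes silent, while the working version continues with 'stage result 9'.
Crash: rank_cells, line 10, TypeError.
First divergence: position 4 — the faulty run's log ends after 3 lines; the working version continues with 'stage result 9'.
Intended log window:
  2: rank_cells: 6 entries, threshold 3
  3: scan_readings start: n=6 cutoff=3
  4: stage result 9
  5: enter sum_active with 6 values
Execution walk:
  scan_readings([11, 8, 12, 7, 3, 3], 3) -> None  [called from rank_cells, line 9]
Log line origins:
  1 — main, line 24
  2 — rank_cells, line 8
  3 — scan_readings, line 2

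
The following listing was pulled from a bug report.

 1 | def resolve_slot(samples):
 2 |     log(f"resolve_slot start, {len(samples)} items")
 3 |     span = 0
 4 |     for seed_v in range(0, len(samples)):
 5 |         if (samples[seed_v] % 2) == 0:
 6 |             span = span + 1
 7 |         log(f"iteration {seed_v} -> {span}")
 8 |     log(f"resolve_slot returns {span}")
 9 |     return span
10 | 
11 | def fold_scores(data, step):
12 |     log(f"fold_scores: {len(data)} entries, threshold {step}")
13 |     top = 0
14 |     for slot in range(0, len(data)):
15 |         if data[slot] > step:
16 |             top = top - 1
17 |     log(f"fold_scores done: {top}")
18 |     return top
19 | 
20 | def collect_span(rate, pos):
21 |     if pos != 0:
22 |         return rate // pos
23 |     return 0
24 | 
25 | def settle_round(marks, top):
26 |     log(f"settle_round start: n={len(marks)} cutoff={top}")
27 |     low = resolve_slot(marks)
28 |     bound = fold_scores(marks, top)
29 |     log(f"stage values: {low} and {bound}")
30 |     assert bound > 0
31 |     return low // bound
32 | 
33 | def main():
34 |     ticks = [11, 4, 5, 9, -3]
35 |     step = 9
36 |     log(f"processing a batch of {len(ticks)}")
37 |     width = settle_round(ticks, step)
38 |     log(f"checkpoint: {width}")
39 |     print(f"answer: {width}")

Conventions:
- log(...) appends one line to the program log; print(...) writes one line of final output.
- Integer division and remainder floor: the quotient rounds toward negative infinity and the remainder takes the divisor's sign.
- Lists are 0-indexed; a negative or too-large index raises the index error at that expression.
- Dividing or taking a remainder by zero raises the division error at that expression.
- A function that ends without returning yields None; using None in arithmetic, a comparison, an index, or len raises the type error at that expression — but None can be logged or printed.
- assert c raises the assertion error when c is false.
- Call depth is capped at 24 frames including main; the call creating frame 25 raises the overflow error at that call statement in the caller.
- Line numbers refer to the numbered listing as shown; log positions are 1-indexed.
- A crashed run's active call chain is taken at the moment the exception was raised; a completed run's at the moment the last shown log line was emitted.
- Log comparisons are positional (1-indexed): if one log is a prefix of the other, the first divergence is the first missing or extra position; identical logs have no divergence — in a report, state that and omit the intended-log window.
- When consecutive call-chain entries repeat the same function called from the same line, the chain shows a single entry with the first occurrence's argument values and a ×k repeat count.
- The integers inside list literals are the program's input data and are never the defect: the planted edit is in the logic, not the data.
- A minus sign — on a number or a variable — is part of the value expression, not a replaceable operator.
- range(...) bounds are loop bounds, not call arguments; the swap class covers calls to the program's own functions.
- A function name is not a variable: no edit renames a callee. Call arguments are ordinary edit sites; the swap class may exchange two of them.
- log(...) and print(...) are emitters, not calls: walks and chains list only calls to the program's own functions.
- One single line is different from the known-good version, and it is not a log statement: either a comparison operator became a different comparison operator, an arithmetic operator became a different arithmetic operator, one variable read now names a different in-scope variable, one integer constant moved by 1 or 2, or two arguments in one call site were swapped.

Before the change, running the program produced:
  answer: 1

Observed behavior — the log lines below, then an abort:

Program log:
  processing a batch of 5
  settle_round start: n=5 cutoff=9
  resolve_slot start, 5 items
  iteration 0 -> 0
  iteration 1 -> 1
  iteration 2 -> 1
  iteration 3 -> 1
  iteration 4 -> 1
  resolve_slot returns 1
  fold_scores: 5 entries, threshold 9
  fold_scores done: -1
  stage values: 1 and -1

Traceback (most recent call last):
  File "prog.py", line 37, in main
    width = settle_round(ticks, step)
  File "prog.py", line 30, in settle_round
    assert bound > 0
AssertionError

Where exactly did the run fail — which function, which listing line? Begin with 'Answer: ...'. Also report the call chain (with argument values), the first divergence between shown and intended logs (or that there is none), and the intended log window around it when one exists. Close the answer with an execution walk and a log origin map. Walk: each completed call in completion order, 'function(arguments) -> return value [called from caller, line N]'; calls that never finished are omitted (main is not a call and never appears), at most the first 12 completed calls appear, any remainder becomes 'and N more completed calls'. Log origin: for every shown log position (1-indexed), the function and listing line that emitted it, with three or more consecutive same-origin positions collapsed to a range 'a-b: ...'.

Answer: the error was raised in settle_round, line 30.
Key fact: The earliest visible damage is log position 11 — 'fold_scores done: -1' rather than the intended 'fold_scores done: 1'.
Call chain: main -> settle_round([11, 4, 5, 9, -3], 9) (called at line 37).
First divergence: position 11 — the shown line 'fold_scores done: -1' should read 'fold_scores done: 1'.
Intended log window:
  9: resolve_slot returns 1
  10: fold_scores: 5 entries, threshold 9
  11: fold_scores done: 1
  12: stage values: 1 and 1
Execution walk:
  resolve_slot([11, 4, 5, 9, -3]) -> 1  [called from settle_round, line 27]
  fold_scores([11, 4, 5, 9, -3], 9) -> -1  [called from settle_round, line 28]
Log origins:
  1: emitted by main (line 36)
  2: emitted by settle_round (line 26)
  3: emitted by resolve_slot (line 2)
  4-8: emitted by resolve_slot (line 7)
  9: emitted by resolve_slot (line 8)
  10: emitted by fold_scores (line 12)
  11: emitted by fold_scores (line 17)
  12: emitted by settle_round (line 29)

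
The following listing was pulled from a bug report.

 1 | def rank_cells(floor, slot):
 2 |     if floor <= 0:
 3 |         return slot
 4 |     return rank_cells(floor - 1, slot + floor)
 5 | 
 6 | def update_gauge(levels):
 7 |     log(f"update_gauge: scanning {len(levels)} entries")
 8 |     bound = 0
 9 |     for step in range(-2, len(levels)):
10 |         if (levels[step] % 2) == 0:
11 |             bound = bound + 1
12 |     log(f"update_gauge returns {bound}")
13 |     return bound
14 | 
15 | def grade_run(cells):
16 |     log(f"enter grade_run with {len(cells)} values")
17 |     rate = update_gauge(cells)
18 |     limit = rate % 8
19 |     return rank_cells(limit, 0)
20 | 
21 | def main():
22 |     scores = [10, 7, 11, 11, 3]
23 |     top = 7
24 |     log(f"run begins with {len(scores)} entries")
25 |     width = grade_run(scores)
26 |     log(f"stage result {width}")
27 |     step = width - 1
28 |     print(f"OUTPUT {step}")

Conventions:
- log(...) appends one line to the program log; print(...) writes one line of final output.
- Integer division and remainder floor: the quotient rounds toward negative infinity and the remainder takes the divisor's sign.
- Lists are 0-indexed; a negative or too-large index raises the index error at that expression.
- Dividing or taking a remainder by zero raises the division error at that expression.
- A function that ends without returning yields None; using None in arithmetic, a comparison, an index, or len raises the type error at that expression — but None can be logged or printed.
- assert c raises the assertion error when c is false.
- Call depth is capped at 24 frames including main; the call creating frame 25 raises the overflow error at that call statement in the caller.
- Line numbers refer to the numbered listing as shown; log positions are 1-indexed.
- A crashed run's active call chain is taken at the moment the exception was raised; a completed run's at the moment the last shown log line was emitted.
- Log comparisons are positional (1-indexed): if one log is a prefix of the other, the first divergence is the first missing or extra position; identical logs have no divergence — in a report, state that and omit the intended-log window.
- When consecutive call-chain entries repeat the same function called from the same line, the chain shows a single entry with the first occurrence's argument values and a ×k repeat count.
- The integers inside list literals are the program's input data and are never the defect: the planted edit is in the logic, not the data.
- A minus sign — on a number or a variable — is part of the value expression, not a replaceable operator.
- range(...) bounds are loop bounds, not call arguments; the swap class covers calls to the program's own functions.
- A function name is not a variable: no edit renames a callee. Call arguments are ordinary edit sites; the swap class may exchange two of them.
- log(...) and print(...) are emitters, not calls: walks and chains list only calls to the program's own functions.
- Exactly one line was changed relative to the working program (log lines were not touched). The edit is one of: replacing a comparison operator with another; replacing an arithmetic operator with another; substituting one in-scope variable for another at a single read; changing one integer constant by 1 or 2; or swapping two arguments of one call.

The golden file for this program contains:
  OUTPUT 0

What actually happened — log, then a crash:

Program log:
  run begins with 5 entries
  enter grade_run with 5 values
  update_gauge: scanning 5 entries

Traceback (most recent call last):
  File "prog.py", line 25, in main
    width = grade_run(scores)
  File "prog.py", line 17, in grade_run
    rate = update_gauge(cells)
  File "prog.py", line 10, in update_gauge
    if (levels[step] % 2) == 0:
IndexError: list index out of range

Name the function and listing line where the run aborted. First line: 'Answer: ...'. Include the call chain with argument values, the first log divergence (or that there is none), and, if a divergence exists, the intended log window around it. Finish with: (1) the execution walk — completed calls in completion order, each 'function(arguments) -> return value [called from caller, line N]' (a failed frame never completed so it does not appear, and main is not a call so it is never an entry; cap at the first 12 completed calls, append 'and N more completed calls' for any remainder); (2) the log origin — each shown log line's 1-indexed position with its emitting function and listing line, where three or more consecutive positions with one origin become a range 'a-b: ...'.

Answer: the error was raised in update_gauge, line 10.
Core observation: Only 3 log lines were emitted before the run died; the intended continuation was 'update_gauge returns 1'.
Call chain: main -> grade_run([10, 7, 11, 11, 3]) (called at line 25) -> update_gauge([10, 7, 11, 11, 3]) (called at line 17).
First divergence: position 4 — after 3 matching lines the faulty run goes silent; intended next line 'update_gauge returns 1'.
Intended log window:
  2: enter grade_run with 5 values
  3: update_gauge: scanning 5 entries
  4: update_gauge returns 1
  5: stage result 1
Execution walk:
  (no call completed)
Log origin:
  1 — main, line 24
  2 — grade_run, line 16
  3 — update_gauge, line 7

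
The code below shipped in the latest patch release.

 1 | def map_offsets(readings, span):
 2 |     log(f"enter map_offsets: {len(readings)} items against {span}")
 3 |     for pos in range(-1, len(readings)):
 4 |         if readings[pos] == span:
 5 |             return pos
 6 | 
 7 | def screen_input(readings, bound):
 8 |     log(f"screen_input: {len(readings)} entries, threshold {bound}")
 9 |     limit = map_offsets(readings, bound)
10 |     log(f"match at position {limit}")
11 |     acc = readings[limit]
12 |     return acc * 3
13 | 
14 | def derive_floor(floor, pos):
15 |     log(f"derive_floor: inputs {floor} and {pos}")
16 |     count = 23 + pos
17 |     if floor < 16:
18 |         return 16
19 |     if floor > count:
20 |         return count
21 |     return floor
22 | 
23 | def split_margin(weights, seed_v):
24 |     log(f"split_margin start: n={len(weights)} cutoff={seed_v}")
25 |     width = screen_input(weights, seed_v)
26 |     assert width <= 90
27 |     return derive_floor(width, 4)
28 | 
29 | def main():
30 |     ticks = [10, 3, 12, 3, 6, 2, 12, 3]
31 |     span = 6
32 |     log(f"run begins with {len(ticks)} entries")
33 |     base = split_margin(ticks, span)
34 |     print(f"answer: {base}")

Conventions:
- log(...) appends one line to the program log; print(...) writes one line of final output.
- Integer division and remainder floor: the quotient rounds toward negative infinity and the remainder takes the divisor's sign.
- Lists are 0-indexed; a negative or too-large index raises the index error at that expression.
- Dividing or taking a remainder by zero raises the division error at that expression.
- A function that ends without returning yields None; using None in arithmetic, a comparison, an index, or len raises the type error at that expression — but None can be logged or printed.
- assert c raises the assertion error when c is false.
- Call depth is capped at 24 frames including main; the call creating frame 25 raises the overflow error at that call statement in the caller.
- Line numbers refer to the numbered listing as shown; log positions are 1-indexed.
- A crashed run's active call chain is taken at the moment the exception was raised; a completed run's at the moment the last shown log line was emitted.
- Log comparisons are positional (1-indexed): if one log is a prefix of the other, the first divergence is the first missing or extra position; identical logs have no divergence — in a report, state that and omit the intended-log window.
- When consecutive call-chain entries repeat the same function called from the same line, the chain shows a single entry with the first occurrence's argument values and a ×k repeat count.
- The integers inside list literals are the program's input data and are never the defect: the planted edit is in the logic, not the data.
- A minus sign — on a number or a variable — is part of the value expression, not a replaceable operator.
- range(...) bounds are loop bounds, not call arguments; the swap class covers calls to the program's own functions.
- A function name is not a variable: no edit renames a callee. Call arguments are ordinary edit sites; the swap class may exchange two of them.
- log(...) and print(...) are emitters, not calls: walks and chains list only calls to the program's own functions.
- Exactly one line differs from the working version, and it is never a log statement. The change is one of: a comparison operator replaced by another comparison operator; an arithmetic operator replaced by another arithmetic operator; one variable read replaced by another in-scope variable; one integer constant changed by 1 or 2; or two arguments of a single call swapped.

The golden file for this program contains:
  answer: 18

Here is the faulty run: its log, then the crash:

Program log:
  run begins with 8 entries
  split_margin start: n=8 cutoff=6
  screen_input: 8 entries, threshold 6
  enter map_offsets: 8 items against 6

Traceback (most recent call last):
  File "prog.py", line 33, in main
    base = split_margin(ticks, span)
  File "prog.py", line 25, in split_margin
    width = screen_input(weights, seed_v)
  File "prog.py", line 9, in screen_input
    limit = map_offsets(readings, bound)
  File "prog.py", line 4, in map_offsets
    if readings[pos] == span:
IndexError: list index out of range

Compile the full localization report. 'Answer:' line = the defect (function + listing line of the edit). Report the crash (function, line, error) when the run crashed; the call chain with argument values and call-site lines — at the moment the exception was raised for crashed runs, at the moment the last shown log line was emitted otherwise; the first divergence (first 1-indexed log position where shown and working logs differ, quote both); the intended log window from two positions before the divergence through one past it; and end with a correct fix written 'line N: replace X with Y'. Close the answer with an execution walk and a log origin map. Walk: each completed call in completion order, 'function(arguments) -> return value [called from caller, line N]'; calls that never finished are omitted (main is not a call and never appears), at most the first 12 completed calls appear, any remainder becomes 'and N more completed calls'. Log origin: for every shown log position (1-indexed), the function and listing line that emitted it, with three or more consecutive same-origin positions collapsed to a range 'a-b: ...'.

Answer: the defect is in map_offsets at line 3.
Key observation: The shown log is a 4-line prefix of the intended one, whose next entry is 'match at position 4'.
Crash: map_offsets, line 4, IndexError.
Call chain: main -> split_margin([10, 3, 12, 3, 6, 2, 12, 3], 6) (called at line 33) -> screen_input([10, 3, 12, 3, 6, 2, 12, 3], 6) (called at line 25) -> map_offsets([10, 3, 12, 3, 6, 2, 12, 3], 6) (called at line 9).
First divergence: position 5 (shown log ended at 4 lines; the working version continues: 'match at position 4').
Intended log window:
  3: screen_input: 8 entries, threshold 6
  4: enter map_offsets: 8 items against 6
  5: match at position 4
  6: derive_floor: inputs 18 and 4
Execution walk:
  (no call completed)
Log origins:
  1 — main, line 32
  2 — split_margin, line 24
  3 — screen_input, line 8
  4 — map_offsets, line 2
A correct fix: line 3: replace `-1` with `0`.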